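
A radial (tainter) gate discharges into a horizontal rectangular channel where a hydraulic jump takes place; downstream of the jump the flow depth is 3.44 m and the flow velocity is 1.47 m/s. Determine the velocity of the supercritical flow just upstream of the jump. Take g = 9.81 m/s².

Fr₂ = V₂/√(g·y₂) = 1.47/√(9.81×3.44) = 0.253.
From the momentum equation (using Fr₂), y₁/y₂ = ½[√(1 + 8Fr₂²) − 1] = ½[√1.512 − 1] = 0.115.
y₁ = 0.115 × 3.44 = 0.395 m.
V₁ = q/y₁ = 5.06/0.395 = 12.8 m/s.

V₁ = 12.8 m/s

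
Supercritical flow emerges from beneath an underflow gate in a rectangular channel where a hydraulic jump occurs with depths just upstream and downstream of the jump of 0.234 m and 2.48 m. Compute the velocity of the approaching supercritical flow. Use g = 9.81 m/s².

V₁ = 11.9 m/s

For a rectangular channel the momentum equation gives q² = ½·g·y₁·y₂·(y₁ + y₂) = ½×9.81×0.234×2.48×2.71 = 7.73.
q = √7.73 = 2.78 m²/s.
V₁ = q/y₁ = 2.78/0.234 = 11.9 m/s.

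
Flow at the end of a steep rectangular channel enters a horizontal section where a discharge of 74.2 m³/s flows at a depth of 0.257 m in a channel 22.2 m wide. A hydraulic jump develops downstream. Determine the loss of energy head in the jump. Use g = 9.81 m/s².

q = Q/b = 74.2/22.2 = 3.34 m²/s; V₁ = q/y₁ = 13.0 m/s. Fr₁ = V₁/√(g·y₁) = 8.19.
Bélanger equation: y₂/y₁ = ½[√(1 + 8Fr₁²) − 1] = ½[√537.7 − 1] = 11.1.
y₂ = 11.1 × 0.257 = 2.85 m.
Head loss: ΔE = (y₂ − y₁)³/(4y₁y₂) = (2.85 − 0.257)³/(4×0.257×2.85) = 17.5/2.93 = 5.96 m.

ΔE = 5.96 m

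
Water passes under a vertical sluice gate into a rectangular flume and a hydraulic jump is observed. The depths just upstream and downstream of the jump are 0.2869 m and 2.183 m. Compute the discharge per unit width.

For a rectangular channel the momentum equation gives q² = ½·g·y₁·y₂·(y₁ + y₂) = ½×9.81×0.2869×2.183×2.470 = 7.588.
q = √7.588 = 2.755 m²/s.

q = 2.755 m²/s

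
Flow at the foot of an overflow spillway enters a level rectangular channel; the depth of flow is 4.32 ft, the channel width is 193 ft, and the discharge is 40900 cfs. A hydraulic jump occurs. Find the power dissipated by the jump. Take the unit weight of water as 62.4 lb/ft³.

P = 79183 hp

q = Q/b = 40900/193 = 212 ft²/s; V₁ = q/y₁ = 49.1 ft/s. Fr₁ = V₁/√(g·y₁) = 4.16.
Conjugate-depth relation: y₂/y₁ = ½[√(1 + 8Fr₁²) − 1] = ½[√139.4 − 1] = 5.40.
y₂ = 5.40 × 4.32 = 23.3 ft.
Head loss: ΔE = (y₂ − y₁)³/(4y₁y₂) = (23.3 − 4.32)³/(4×4.32×23.3) = 6883/403 = 17.1 ft.
P = γ·Q·ΔE/550 = 62.4 × 40900 × 17.1 / 550 = 79183 hp.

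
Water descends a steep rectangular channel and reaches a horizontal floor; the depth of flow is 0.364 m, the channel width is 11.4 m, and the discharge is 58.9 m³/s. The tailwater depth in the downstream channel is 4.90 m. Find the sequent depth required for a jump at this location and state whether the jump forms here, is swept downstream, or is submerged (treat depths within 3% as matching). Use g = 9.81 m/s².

y₂ = 3.69 m; the jump is submerged

q = Q/b = 58.9/11.4 = 5.17 m²/s; V₁ = q/y₁ = 14.2 m/s. Fr₁ = V₁/√(g·y₁) = 7.51.
Conjugate-depth relation: y₂/y₁ = ½[√(1 + 8Fr₁²) − 1] = ½[√452.4 − 1] = 10.1.
y₂ = 10.1 × 0.364 = 3.69 m.
Tailwater y_tw = 4.90 m: y_tw > y₂, so the jump is submerged.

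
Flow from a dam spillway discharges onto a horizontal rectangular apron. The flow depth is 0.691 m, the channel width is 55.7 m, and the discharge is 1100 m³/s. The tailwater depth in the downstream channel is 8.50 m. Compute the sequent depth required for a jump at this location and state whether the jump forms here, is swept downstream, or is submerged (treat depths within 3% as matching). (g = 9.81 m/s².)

y₂ = 10.4 m; the jump is swept downstream

q = Q/b = 1100/55.7 = 19.7 m²/s; V₁ = q/y₁ = 28.6 m/s. Fr₁ = V₁/√(g·y₁) = 11.0.
From the momentum equation for a rectangular channel, y₂/y₁ = ½[√(1 + 8Fr₁²) − 1] = ½[√965.0 − 1] = 15.0.
y₂ = 15.0 × 0.691 = 10.4 m.
Tailwater y_tw = 8.50 m: y_tw < y₂, so the jump is swept downstream.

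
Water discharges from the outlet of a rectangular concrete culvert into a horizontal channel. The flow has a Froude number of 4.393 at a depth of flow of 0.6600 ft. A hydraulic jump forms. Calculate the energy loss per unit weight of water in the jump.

Fr₁ = 4.393 (given).
By Bélanger, y₂/y₁ = ½[√(1 + 8Fr₁²) − 1] = ½[√155.39 − 1] = 5.733.
y₂ = 5.733 × 0.6600 = 3.784 ft.
Head loss: ΔE = (y₂ − y₁)³/(4y₁y₂) = (3.784 − 0.6600)³/(4×0.6600×3.784) = 30.48/9.989 = 3.051 ft.

ΔE = 3.051 ft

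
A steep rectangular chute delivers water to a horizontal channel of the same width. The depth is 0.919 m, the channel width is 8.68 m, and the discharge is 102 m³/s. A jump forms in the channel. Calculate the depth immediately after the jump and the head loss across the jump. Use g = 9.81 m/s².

q = Q/b = 102/8.68 = 11.8 m²/s; V₁ = q/y₁ = 12.8 m/s. Fr₁ = V₁/√(g·y₁) = 4.26.
From the momentum equation for a rectangular channel, y₂/y₁ = ½[√(1 + 8Fr₁²) − 1] = ½[√146.1 − 1] = 5.54.
y₂ = 5.54 × 0.919 = 5.09 m.
Head loss: ΔE = (y₂ − y₁)³/(4y₁y₂) = (5.09 − 0.919)³/(4×0.919×5.09) = 72.8/18.7 = 3.89 m.

y₂ = 5.09 m; ΔE = 3.89 m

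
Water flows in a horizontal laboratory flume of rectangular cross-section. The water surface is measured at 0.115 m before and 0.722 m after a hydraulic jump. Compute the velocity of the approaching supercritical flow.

For a rectangular channel the momentum equation gives q² = ½·g·y₁·y₂·(y₁ + y₂) = ½×9.81×0.115×0.722×0.837 = 0.341.
q = √0.341 = 0.584 m²/s.
V₁ = q/y₁ = 0.584/0.115 = 5.08 m/s.

V₁ = 5.08 m/s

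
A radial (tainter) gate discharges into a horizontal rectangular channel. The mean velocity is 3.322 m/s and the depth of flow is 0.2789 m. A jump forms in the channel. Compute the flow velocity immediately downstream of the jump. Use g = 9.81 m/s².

Fr₁ = V₁/√(g·y₁) = 3.322/√(9.81×0.2789) = 2.008.
Conjugate-depth relation: y₂/y₁ = ½[√(1 + 8Fr₁²) − 1] = ½[√33.268 − 1] = 2.384.
y₂ = 2.384 × 0.2789 = 0.6649 m.
q = V₁·y₁ = 3.322 × 0.2789 = 0.9265 m²/s.
V₂ = q/y₂ = 0.9265/0.6649 = 1.394 m/s.

V₂ = 1.394 m/s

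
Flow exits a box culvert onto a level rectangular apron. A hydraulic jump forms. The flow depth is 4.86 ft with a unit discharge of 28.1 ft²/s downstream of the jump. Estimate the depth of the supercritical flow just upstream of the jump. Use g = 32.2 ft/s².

y₁ = 1.57 ft

V₂ = q/y₂ = 28.1/4.86 = 5.78 ft/s; Fr₂ = V₂/√(g·y₂) = 0.462.
Applying the sequent-depth relation in reverse, y₁/y₂ = ½[√(1 + 8Fr₂²) − 1] = ½[√2.709 − 1] = 0.323.
y₁ = 0.323 × 4.86 = 1.57 ft.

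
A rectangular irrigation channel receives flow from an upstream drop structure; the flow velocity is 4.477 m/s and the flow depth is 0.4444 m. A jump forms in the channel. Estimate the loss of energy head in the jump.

ΔE = 0.1681 m

Fr₁ = V₁/√(g·y₁) = 4.477/√(9.81×0.4444) = 2.144.
Bélanger equation: y₂/y₁ = ½[√(1 + 8Fr₁²) − 1] = ½[√37.781 − 1] = 2.573.
y₂ = 2.573 × 0.4444 = 1.144 m.
q = V₁·y₁ = 4.477 × 0.4444 = 1.990 m²/s. V₂ = q/y₂ = 1.990/1.144 = 1.740 m/s. E₁ = y₁ + V₁²/2g = 1.466 m; E₂ = y₂ + V₂²/2g = 1.298 m. ΔE = E₁ − E₂ = 0.1681 m.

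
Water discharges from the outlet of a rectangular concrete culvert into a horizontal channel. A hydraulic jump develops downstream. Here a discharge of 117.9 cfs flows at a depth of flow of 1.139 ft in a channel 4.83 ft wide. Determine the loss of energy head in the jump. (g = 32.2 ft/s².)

ΔE = 2.764 ft

q = Q/b = 117.9/4.83 = 24.41 ft²/s; V₁ = q/y₁ = 21.43 ft/s. Fr₁ = V₁/√(g·y₁) = 3.539.
Conjugate-depth relation: y₂/y₁ = ½[√(1 + 8Fr₁²) − 1] = ½[√101.18 − 1] = 4.530.
y₂ = 4.530 × 1.139 = 5.159 ft.
Head loss: ΔE = (y₂ − y₁)³/(4y₁y₂) = (5.159 − 1.139)³/(4×1.139×5.159) = 64.97/23.50 = 2.764 ft.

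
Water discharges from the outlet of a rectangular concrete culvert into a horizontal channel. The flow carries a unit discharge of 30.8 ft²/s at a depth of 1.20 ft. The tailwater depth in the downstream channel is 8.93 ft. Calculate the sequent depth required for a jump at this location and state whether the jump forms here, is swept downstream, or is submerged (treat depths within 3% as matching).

V₁ = q/y₁ = 30.8/1.20 = 25.7 ft/s. Fr₁ = V₁/√(g·y₁) = 25.7/√(32.2×1.20) = 4.13.
Bélanger equation: y₂/y₁ = ½[√(1 + 8Fr₁²) − 1] = ½[√137.4 − 1] = 5.36.
y₂ = 5.36 × 1.20 = 6.43 ft.
Tailwater y_tw = 8.93 ft: y_tw > y₂, so the jump is submerged.

y₂ = 6.43 ft; the jump is submerged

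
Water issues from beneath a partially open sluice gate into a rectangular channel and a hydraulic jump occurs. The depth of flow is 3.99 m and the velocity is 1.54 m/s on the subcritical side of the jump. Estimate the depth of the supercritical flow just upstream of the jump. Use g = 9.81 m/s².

Fr₂ = V₂/√(g·y₂) = 1.54/√(9.81×3.99) = 0.246.
Applying the sequent-depth relation in reverse, y₁/y₂ = ½[√(1 + 8Fr₂²) − 1] = ½[√1.485 − 1] = 0.109.
y₁ = 0.109 × 3.99 = 0.436 m.

y₁ = 0.436 m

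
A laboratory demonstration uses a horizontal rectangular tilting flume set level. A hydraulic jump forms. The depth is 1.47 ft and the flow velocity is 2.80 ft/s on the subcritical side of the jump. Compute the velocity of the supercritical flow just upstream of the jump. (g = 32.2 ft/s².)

V₁ = 10.7 ft/s

Fr₂ = V₂/√(g·y₂) = 2.80/√(32.2×1.47) = 0.407.
Applying the sequent-depth relation in reverse, y₁/y₂ = ½[√(1 + 8Fr₂²) − 1] = ½[√2.325 − 1] = 0.262.
y₁ = 0.262 × 1.47 = 0.386 ft.
V₁ = q/y₁ = 4.12/0.386 = 10.7 ft/s.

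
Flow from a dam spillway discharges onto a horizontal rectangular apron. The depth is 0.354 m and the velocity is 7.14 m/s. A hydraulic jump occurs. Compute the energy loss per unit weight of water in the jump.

Fr₁ = V₁/√(g·y₁) = 7.14/√(9.81×0.354) = 3.83.
Conjugate-depth relation: y₂/y₁ = ½[√(1 + 8Fr₁²) − 1] = ½[√118.4 − 1] = 4.94.
y₂ = 4.94 × 0.354 = 1.75 m.
q = V₁·y₁ = 7.14 × 0.354 = 2.53 m²/s. V₂ = q/y₂ = 2.53/1.75 = 1.44 m/s. E₁ = y₁ + V₁²/2g = 2.95 m; E₂ = y₂ + V₂²/2g = 1.86 m. ΔE = E₁ − E₂ = 1.10 m.

ΔE = 1.10 m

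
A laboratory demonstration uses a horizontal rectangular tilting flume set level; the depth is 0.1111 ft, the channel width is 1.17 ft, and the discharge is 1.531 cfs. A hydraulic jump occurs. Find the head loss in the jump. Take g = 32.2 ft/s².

ΔE = 1.310 ft

q = Q/b = 1.531/1.17 = 1.309 ft²/s; V₁ = q/y₁ = 11.78 ft/s. Fr₁ = V₁/√(g·y₁) = 6.227.
Sequent-depth ratio: y₂/y₁ = ½[√(1 + 8Fr₁²) − 1] = ½[√311.22 − 1] = 8.321.
y₂ = 8.321 × 0.1111 = 0.9244 ft.
Head loss: ΔE = (y₂ − y₁)³/(4y₁y₂) = (0.9244 − 0.1111)³/(4×0.1111×0.9244) = 0.5380/0.4108 = 1.310 ft.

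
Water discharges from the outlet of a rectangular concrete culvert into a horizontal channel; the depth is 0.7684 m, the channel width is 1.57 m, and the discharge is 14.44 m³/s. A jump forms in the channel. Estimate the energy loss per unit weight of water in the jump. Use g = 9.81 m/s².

q = Q/b = 14.44/1.57 = 9.197 m²/s; V₁ = q/y₁ = 11.97 m/s. Fr₁ = V₁/√(g·y₁) = 4.360.
Conjugate-depth relation: y₂/y₁ = ½[√(1 + 8Fr₁²) − 1] = ½[√153.05 − 1] = 5.686.
y₂ = 5.686 × 0.7684 = 4.369 m.
V₂ = q/y₂ = 9.197/4.369 = 2.105 m/s. E₁ = y₁ + V₁²/2g = 8.071 m; E₂ = y₂ + V₂²/2g = 4.595 m. ΔE = E₁ − E₂ = 3.476 m.

ΔE = 3.476 m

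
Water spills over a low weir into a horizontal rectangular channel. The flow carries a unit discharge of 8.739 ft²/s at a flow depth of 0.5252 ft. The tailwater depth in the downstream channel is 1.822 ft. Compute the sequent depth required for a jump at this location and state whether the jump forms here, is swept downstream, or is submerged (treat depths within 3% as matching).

y₂ = 2.754 ft; the jump is swept downstream

V₁ = q/y₁ = 8.739/0.5252 = 16.64 ft/s. Fr₁ = V₁/√(g·y₁) = 16.64/√(32.2×0.5252) = 4.046.
Conjugate-depth relation: y₂/y₁ = ½[√(1 + 8Fr₁²) − 1] = ½[√131.97 − 1] = 5.244.
y₂ = 5.244 × 0.5252 = 2.754 ft.
Tailwater y_tw = 1.822 ft: y_tw < y₂, so the jump is swept downstream.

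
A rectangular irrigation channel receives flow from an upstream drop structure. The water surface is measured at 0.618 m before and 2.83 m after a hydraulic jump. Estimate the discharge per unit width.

q = 5.44 m²/s

For a rectangular channel the momentum equation gives q² = ½·g·y₁·y₂·(y₁ + y₂) = ½×9.81×0.618×2.83×3.45 = 29.6.
q = √29.6 = 5.44 m²/s.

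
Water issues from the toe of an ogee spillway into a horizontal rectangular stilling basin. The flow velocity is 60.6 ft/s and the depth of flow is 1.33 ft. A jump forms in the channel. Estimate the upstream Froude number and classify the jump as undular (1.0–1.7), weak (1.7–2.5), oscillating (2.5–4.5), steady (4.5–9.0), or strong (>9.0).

Fr₁ = 9.26; strong jump

Fr₁ = V₁/√(g·y₁) = 60.6/√(32.2×1.33) = 9.26.
Fr₁ = 9.26 lies in the strong range.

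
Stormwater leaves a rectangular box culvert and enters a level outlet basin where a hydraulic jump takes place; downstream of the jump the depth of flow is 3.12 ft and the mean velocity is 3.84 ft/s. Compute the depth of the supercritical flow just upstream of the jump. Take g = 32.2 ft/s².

Fr₂ = V₂/√(g·y₂) = 3.84/√(32.2×3.12) = 0.383.
Since the conjugate-depth ratio holds either way, y₁/y₂ = ½[√(1 + 8Fr₂²) − 1] = ½[√2.174 − 1] = 0.237.
y₁ = 0.237 × 3.12 = 0.740 ft.

y₁ = 0.740 ft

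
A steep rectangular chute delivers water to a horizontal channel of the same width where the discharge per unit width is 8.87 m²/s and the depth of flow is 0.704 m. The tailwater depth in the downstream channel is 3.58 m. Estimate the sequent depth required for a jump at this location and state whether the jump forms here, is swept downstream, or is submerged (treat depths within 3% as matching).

V₁ = q/y₁ = 8.87/0.704 = 12.6 m/s. Fr₁ = V₁/√(g·y₁) = 12.6/√(9.81×0.704) = 4.79.
Conjugate-depth relation: y₂/y₁ = ½[√(1 + 8Fr₁²) − 1] = ½[√184.9 − 1] = 6.30.
y₂ = 6.30 × 0.704 = 4.43 m.
Tailwater y_tw = 3.58 m: y_tw < y₂, so the jump is swept downstream.

y₂ = 4.43 m; the jump is swept downstream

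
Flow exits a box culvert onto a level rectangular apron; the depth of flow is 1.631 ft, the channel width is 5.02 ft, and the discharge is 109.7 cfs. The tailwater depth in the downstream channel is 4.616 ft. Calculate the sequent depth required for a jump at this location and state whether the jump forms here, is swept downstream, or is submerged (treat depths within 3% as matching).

y₂ = 3.526 ft; the jump is submerged

q = Q/b = 109.7/5.02 = 21.85 ft²/s; V₁ = q/y₁ = 13.40 ft/s. Fr₁ = V₁/√(g·y₁) = 1.849.
Conjugate-depth relation: y₂/y₁ = ½[√(1 + 8Fr₁²) − 1] = ½[√28.345 − 1] = 2.162.
y₂ = 2.162 × 1.631 = 3.526 ft.
Tailwater y_tw = 4.616 ft: y_tw > y₂, so the jump is submerged.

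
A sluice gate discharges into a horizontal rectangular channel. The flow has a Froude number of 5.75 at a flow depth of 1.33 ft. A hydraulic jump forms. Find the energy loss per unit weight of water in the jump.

ΔE = 12.8 ft

Fr₁ = 5.75 (given).
Sequent-depth ratio: y₂/y₁ = ½[√(1 + 8Fr₁²) − 1] = ½[√265.5 − 1] = 7.65.
y₂ = 7.65 × 1.33 = 10.2 ft.
Head loss: ΔE = (y₂ − y₁)³/(4y₁y₂) = (10.2 − 1.33)³/(4×1.33×10.2) = 691/54.1 = 12.8 ft.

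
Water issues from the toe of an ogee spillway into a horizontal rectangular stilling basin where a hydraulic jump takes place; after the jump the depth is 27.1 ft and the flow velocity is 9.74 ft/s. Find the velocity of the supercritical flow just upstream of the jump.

Fr₂ = V₂/√(g·y₂) = 9.74/√(32.2×27.1) = 0.330.
The Bélanger relation is symmetric: y₁/y₂ = ½[√(1 + 8Fr₂²) − 1] = ½[√1.870 − 1] = 0.184.
y₁ = 0.184 × 27.1 = 4.98 ft.
V₁ = q/y₁ = 264/4.98 = 53.0 ft/s.

V₁ = 53.0 ft/s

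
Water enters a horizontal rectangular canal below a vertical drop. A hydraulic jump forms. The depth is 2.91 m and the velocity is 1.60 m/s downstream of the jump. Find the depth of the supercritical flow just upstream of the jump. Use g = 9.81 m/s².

y₁ = 0.452 m

Fr₂ = V₂/√(g·y₂) = 1.60/√(9.81×2.91) = 0.299.
Since the conjugate-depth ratio holds either way, y₁/y₂ = ½[√(1 + 8Fr₂²) − 1] = ½[√1.717 − 1] = 0.155.
y₁ = 0.155 × 2.91 = 0.452 m.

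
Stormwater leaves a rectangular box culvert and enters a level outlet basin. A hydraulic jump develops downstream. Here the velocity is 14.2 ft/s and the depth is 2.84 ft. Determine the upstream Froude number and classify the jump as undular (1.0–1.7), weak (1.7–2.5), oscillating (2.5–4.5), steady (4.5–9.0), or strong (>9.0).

Fr₁ = V₁/√(g·y₁) = 14.2/√(32.2×2.84) = 1.48.
Fr₁ = 1.48 lies in the undular range.

Fr₁ = 1.48; undular jump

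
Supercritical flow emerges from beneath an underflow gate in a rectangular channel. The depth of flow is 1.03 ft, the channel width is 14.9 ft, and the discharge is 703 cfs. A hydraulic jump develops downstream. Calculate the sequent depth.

y₂ = 11.1 ft

q = Q/b = 703/14.9 = 47.2 ft²/s; V₁ = q/y₁ = 45.8 ft/s. Fr₁ = V₁/√(g·y₁) = 7.95.
From the momentum equation for a rectangular channel, y₂/y₁ = ½[√(1 + 8Fr₁²) − 1] = ½[√507.1 − 1] = 10.8.
y₂ = 10.8 × 1.03 = 11.1 ft.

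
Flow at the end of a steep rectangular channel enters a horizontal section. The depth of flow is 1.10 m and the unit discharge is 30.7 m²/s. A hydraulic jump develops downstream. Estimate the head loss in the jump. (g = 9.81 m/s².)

ΔE = 27.8 m

V₁ = q/y₁ = 30.7/1.10 = 27.9 m/s. Fr₁ = V₁/√(g·y₁) = 27.9/√(9.81×1.10) = 8.50.
Bélanger equation: y₂/y₁ = ½[√(1 + 8Fr₁²) − 1] = ½[√578.5 − 1] = 11.5.
y₂ = 11.5 × 1.10 = 12.7 m.
Head loss: ΔE = (y₂ − y₁)³/(4y₁y₂) = (12.7 − 1.10)³/(4×1.10×12.7) = 1552/55.8 = 27.8 m.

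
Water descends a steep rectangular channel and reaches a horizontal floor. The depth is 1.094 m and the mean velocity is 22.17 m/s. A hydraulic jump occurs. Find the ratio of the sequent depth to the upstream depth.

y₂/y₁ = 9.084

Fr₁ = V₁/√(g·y₁) = 22.17/√(9.81×1.094) = 6.767.
By Bélanger, y₂/y₁ = ½[√(1 + 8Fr₁²) − 1] = ½[√367.38 − 1] = 9.084.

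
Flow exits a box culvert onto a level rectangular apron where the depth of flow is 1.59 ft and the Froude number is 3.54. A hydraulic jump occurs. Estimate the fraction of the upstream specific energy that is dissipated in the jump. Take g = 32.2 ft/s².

Fr₁ = 3.54 (given).
By Bélanger, y₂/y₁ = ½[√(1 + 8Fr₁²) − 1] = ½[√101.3 − 1] = 4.53.
y₂ = 4.53 × 1.59 = 7.20 ft.
E₁ = y₁(1 + Fr₁²/2) = 1.59×(1 + 3.54²/2) = 11.6 ft. ΔE = (y₂ − y₁)³/(4y₁y₂) = 3.86 ft. ΔE/E₁ = 3.86/11.6 = 0.334.

ΔE/E₁ = 0.334 (33.4%)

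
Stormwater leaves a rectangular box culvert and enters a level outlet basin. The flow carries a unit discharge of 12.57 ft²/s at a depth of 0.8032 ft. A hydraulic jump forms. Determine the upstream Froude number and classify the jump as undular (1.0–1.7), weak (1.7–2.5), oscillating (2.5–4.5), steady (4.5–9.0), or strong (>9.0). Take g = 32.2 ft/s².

V₁ = q/y₁ = 12.57/0.8032 = 15.65 ft/s. Fr₁ = V₁/√(g·y₁) = 15.65/√(32.2×0.8032) = 3.077.
Fr₁ = 3.077 lies in the oscillating range.

Fr₁ = 3.077; oscillating jump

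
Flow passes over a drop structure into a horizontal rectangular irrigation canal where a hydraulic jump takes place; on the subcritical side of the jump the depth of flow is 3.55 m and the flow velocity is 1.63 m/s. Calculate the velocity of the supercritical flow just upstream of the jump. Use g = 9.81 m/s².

V₁ = 12.1 m/s

Fr₂ = V₂/√(g·y₂) = 1.63/√(9.81×3.55) = 0.276.
The Bélanger relation is symmetric: y₁/y₂ = ½[√(1 + 8Fr₂²) − 1] = ½[√1.610 − 1] = 0.134.
y₁ = 0.134 × 3.55 = 0.477 m.
V₁ = q/y₁ = 5.79/0.477 = 12.1 m/s.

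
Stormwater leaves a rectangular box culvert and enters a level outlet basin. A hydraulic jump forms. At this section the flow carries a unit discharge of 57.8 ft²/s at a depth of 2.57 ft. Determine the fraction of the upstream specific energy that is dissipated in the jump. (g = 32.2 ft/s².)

ΔE/E₁ = 0.171 (17.1%)

V₁ = q/y₁ = 57.8/2.57 = 22.5 ft/s. Fr₁ = V₁/√(g·y₁) = 22.5/√(32.2×2.57) = 2.47.
Bélanger equation: y₂/y₁ = ½[√(1 + 8Fr₁²) − 1] = ½[√49.90 − 1] = 3.03.
y₂ = 3.03 × 2.57 = 7.79 ft.
E₁ = y₁ + V₁²/2g = 10.4 ft. ΔE = (y₂ − y₁)³/(4y₁y₂) = 1.78 ft. ΔE/E₁ = 1.78/10.4 = 0.171.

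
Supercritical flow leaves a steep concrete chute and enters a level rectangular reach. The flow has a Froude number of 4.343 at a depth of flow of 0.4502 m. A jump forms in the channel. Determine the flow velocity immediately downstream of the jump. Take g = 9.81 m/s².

Fr₁ = 4.343 (given).
Conjugate-depth relation: y₂/y₁ = ½[√(1 + 8Fr₁²) − 1] = ½[√151.89 − 1] = 5.662.
y₂ = 5.662 × 0.4502 = 2.549 m.
V₁ = Fr₁·√(g·y₁) = 4.343×√(9.81×0.4502) = 9.127 m/s; q = V₁·y₁ = 4.109 m²/s.
V₂ = q/y₂ = 4.109/2.549 = 1.612 m/s.

V₂ = 1.612 m/s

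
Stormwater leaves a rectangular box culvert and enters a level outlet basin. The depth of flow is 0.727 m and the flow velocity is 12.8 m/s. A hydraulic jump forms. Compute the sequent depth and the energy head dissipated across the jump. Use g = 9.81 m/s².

Fr₁ = V₁/√(g·y₁) = 12.8/√(9.81×0.727) = 4.79.
Bélanger equation: y₂/y₁ = ½[√(1 + 8Fr₁²) − 1] = ½[√184.8 − 1] = 6.30.
y₂ = 6.30 × 0.727 = 4.58 m.
q = V₁·y₁ = 12.8 × 0.727 = 9.31 m²/s. V₂ = q/y₂ = 9.31/4.58 = 2.03 m/s. E₁ = y₁ + V₁²/2g = 9.08 m; E₂ = y₂ + V₂²/2g = 4.79 m. ΔE = E₁ − E₂ = 4.29 m.

y₂ = 4.58 m; ΔE = 4.29 m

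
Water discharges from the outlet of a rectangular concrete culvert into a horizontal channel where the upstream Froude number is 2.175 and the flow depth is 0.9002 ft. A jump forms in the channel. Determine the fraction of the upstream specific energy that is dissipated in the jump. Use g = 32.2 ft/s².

ΔE/E₁ = 0.120 (12.0%)

Fr₁ = 2.175 (given).
Conjugate-depth relation: y₂/y₁ = ½[√(1 + 8Fr₁²) − 1] = ½[√38.845 − 1] = 2.616.
y₂ = 2.616 × 0.9002 = 2.355 ft.
E₁ = y₁(1 + Fr₁²/2) = 0.9002×(1 + 2.175²/2) = 3.029 ft. ΔE = (y₂ − y₁)³/(4y₁y₂) = 0.3632 ft. ΔE/E₁ = 0.3632/3.029 = 0.120.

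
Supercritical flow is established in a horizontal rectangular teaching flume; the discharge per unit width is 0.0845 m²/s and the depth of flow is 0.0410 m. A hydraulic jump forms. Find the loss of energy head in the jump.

V₁ = q/y₁ = 0.0845/0.0410 = 2.06 m/s. Fr₁ = V₁/√(g·y₁) = 2.06/√(9.81×0.0410) = 3.25.
Conjugate-depth relation: y₂/y₁ = ½[√(1 + 8Fr₁²) − 1] = ½[√85.49 − 1] = 4.12.
y₂ = 4.12 × 0.0410 = 0.169 m.
V₂ = q/y₂ = 0.0845/0.169 = 0.500 m/s. E₁ = y₁ + V₁²/2g = 0.257 m; E₂ = y₂ + V₂²/2g = 0.182 m. ΔE = E₁ − E₂ = 0.0757 m.

ΔE = 0.0757 m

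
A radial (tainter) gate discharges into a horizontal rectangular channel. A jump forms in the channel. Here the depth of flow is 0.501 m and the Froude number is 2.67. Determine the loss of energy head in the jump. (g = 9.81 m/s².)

Fr₁ = 2.67 (given).
Bélanger equation: y₂/y₁ = ½[√(1 + 8Fr₁²) − 1] = ½[√58.03 − 1] = 3.31.
y₂ = 3.31 × 0.501 = 1.66 m.
V₁ = Fr₁·√(g·y₁) = 2.67×√(9.81×0.501) = 5.92 m/s; q = V₁·y₁ = 2.97 m²/s. V₂ = q/y₂ = 2.97/1.66 = 1.79 m/s. E₁ = y₁ + V₁²/2g = 2.29 m; E₂ = y₂ + V₂²/2g = 1.82 m. ΔE = E₁ − E₂ = 0.466 m.

ΔE = 0.466 m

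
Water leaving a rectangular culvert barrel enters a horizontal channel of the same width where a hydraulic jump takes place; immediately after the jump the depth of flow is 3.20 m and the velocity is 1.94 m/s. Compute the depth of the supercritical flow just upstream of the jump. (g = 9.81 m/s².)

y₁ = 0.639 m

Fr₂ = V₂/√(g·y₂) = 1.94/√(9.81×3.20) = 0.346.
From the momentum equation (using Fr₂), y₁/y₂ = ½[√(1 + 8Fr₂²) − 1] = ½[√1.959 − 1] = 0.200.
y₁ = 0.200 × 3.20 = 0.639 m.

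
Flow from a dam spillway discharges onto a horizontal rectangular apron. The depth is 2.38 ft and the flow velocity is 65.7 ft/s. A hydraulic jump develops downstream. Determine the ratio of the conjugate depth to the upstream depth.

y₂/y₁ = 10.1

Fr₁ = V₁/√(g·y₁) = 65.7/√(32.2×2.38) = 7.50.
By Bélanger, y₂/y₁ = ½[√(1 + 8Fr₁²) − 1] = ½[√451.6 − 1] = 10.1.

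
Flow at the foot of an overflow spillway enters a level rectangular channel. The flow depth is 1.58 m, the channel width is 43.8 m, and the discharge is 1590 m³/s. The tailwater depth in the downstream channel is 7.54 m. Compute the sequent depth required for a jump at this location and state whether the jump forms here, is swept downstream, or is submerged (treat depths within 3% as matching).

q = Q/b = 1590/43.8 = 36.3 m²/s; V₁ = q/y₁ = 23.0 m/s. Fr₁ = V₁/√(g·y₁) = 5.84.
By Bélanger, y₂/y₁ = ½[√(1 + 8Fr₁²) − 1] = ½[√273.5 − 1] = 7.77.
y₂ = 7.77 × 1.58 = 12.3 m.
Tailwater y_tw = 7.54 m: y_tw < y₂, so the jump is swept downstream.

y₂ = 12.3 m; the jump is swept downstream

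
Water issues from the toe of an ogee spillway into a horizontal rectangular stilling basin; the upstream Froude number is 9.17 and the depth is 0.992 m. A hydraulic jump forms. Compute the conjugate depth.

y₂ = 12.4 m

Fr₁ = 9.17 (given).
Conjugate-depth relation: y₂/y₁ = ½[√(1 + 8Fr₁²) − 1] = ½[√673.7 − 1] = 12.5.
y₂ = 12.5 × 0.992 = 12.4 m.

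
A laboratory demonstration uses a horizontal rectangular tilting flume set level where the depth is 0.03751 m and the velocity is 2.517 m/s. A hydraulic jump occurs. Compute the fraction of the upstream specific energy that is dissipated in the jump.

Fr₁ = V₁/√(g·y₁) = 2.517/√(9.81×0.03751) = 4.149.
Sequent-depth ratio: y₂/y₁ = ½[√(1 + 8Fr₁²) − 1] = ½[√138.73 − 1] = 5.389.
y₂ = 5.389 × 0.03751 = 0.2022 m.
E₁ = y₁ + V₁²/2g = 0.3604 m. ΔE = (y₂ − y₁)³/(4y₁y₂) = 0.1471 m. ΔE/E₁ = 0.1471/0.3604 = 0.408.

ΔE/E₁ = 0.408 (40.8%)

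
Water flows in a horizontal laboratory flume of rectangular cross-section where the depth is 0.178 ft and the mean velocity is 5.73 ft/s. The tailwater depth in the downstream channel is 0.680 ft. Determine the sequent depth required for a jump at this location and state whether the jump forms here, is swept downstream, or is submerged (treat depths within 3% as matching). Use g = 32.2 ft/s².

y₂ = 0.520 ft; the jump is submerged

Fr₁ = V₁/√(g·y₁) = 5.73/√(32.2×0.178) = 2.39.
By Bélanger, y₂/y₁ = ½[√(1 + 8Fr₁²) − 1] = ½[√46.83 − 1] = 2.92.
y₂ = 2.92 × 0.178 = 0.520 ft.
Tailwater y_tw = 0.680 ft: y_tw > y₂, so the jump is submerged.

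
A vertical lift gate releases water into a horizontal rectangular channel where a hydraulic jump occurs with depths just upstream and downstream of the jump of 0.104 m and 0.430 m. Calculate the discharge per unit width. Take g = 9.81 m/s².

For a rectangular channel the momentum equation gives q² = ½·g·y₁·y₂·(y₁ + y₂) = ½×9.81×0.104×0.430×0.534 = 0.117.
q = √0.117 = 0.342 m²/s.

q = 0.342 m²/s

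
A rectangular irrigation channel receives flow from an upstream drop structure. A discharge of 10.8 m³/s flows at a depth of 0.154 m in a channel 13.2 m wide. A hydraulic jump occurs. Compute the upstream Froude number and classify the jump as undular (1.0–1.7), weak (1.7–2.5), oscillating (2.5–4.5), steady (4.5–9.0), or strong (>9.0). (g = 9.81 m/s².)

Fr₁ = 4.32; oscillating jump

q = Q/b = 10.8/13.2 = 0.818 m²/s; V₁ = q/y₁ = 5.31 m/s. Fr₁ = V₁/√(g·y₁) = 4.32.
Fr₁ = 4.32 lies in the oscillating range.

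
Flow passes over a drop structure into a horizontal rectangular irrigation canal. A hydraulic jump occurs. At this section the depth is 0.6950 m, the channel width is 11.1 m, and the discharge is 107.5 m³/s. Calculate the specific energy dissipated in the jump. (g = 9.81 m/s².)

q = Q/b = 107.5/11.1 = 9.685 m²/s; V₁ = q/y₁ = 13.93 m/s. Fr₁ = V₁/√(g·y₁) = 5.337.
Sequent-depth ratio: y₂/y₁ = ½[√(1 + 8Fr₁²) − 1] = ½[√228.84 − 1] = 7.064.
y₂ = 7.064 × 0.6950 = 4.909 m.
V₂ = q/y₂ = 9.685/4.909 = 1.973 m/s. E₁ = y₁ + V₁²/2g = 10.59 m; E₂ = y₂ + V₂²/2g = 5.108 m. ΔE = E₁ − E₂ = 5.484 m.

ΔE = 5.484 m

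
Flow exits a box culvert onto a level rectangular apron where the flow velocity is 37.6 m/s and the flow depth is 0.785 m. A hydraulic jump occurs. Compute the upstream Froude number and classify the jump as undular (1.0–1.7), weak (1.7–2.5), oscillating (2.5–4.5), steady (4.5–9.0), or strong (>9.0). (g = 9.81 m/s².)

Fr₁ = V₁/√(g·y₁) = 37.6/√(9.81×0.785) = 13.5.
Fr₁ = 13.5 lies in the strong range.

Fr₁ = 13.5; strong jump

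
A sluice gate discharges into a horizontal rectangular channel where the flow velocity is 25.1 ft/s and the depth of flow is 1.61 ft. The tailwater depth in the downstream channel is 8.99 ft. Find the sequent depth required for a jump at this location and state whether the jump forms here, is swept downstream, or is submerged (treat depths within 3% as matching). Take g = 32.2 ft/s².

Fr₁ = V₁/√(g·y₁) = 25.1/√(32.2×1.61) = 3.49.
From the momentum equation for a rectangular channel, y₂/y₁ = ½[√(1 + 8Fr₁²) − 1] = ½[√98.22 − 1] = 4.46.
y₂ = 4.46 × 1.61 = 7.17 ft.
Tailwater y_tw = 8.99 ft: y_tw > y₂, so the jump is submerged.

y₂ = 7.17 ft; the jump is submerged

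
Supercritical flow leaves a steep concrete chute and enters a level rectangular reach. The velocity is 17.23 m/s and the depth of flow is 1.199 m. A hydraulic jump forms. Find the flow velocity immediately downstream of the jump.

Fr₁ = V₁/√(g·y₁) = 17.23/√(9.81×1.199) = 5.024.
Conjugate-depth relation: y₂/y₁ = ½[√(1 + 8Fr₁²) − 1] = ½[√202.92 − 1] = 6.622.
y₂ = 6.622 × 1.199 = 7.940 m.
q = V₁·y₁ = 17.23 × 1.199 = 20.66 m²/s.
V₂ = q/y₂ = 20.66/7.940 = 2.602 m/s.

V₂ = 2.602 m/s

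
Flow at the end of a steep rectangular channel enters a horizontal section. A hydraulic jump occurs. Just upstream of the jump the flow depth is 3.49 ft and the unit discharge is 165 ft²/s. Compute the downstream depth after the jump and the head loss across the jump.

V₁ = q/y₁ = 165/3.49 = 47.3 ft/s. Fr₁ = V₁/√(g·y₁) = 47.3/√(32.2×3.49) = 4.46.
Bélanger equation: y₂/y₁ = ½[√(1 + 8Fr₁²) − 1] = ½[√160.1 − 1] = 5.83.
y₂ = 5.83 × 3.49 = 20.3 ft.
V₂ = q/y₂ = 165/20.3 = 8.11 ft/s. E₁ = y₁ + V₁²/2g = 38.2 ft; E₂ = y₂ + V₂²/2g = 21.4 ft. ΔE = E₁ − E₂ = 16.8 ft.

y₂ = 20.3 ft; ΔE = 16.8 ft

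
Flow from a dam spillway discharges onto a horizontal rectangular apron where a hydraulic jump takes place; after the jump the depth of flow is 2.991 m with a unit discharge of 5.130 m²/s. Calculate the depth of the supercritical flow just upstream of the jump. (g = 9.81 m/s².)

V₂ = q/y₂ = 5.130/2.991 = 1.715 m/s; Fr₂ = V₂/√(g·y₂) = 0.3166.
Applying the sequent-depth relation in reverse, y₁/y₂ = ½[√(1 + 8Fr₂²) − 1] = ½[√1.8021 − 1] = 0.1712.
y₁ = 0.1712 × 2.991 = 0.5121 m.

y₁ = 0.5121 m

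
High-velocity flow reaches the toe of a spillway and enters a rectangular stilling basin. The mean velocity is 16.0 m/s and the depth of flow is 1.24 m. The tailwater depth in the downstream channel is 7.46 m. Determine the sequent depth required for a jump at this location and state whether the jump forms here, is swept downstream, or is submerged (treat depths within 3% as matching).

y₂ = 7.45 m; the jump forms here

Fr₁ = V₁/√(g·y₁) = 16.0/√(9.81×1.24) = 4.59.
By Bélanger, y₂/y₁ = ½[√(1 + 8Fr₁²) − 1] = ½[√169.4 − 1] = 6.01.
y₂ = 6.01 × 1.24 = 7.45 m.
Tailwater y_tw = 7.46 m: y_tw ≈ y₂, so the jump forms here.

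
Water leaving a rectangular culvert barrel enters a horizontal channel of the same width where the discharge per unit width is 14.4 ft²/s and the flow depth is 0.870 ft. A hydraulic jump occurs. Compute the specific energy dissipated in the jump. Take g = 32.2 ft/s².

ΔE = 1.41 ft

V₁ = q/y₁ = 14.4/0.870 = 16.6 ft/s. Fr₁ = V₁/√(g·y₁) = 16.6/√(32.2×0.870) = 3.13.
From the momentum equation for a rectangular channel, y₂/y₁ = ½[√(1 + 8Fr₁²) − 1] = ½[√79.24 − 1] = 3.95.
y₂ = 3.95 × 0.870 = 3.44 ft.
Head loss: ΔE = (y₂ − y₁)³/(4y₁y₂) = (3.44 − 0.870)³/(4×0.870×3.44) = 16.9/12.0 = 1.41 ft.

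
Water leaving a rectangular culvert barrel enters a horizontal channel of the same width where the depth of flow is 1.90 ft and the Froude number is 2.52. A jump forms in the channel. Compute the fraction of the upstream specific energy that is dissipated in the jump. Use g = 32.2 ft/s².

Fr₁ = 2.52 (given).
Conjugate-depth relation: y₂/y₁ = ½[√(1 + 8Fr₁²) − 1] = ½[√51.80 − 1] = 3.10.
y₂ = 3.10 × 1.90 = 5.89 ft.
E₁ = y₁(1 + Fr₁²/2) = 1.90×(1 + 2.52²/2) = 7.93 ft. ΔE = (y₂ − y₁)³/(4y₁y₂) = 1.42 ft. ΔE/E₁ = 1.42/7.93 = 0.179.

ΔE/E₁ = 0.179 (17.9%)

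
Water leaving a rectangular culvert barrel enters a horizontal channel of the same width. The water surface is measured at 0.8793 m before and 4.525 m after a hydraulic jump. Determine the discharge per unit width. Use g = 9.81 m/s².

For a rectangular channel the momentum equation gives q² = ½·g·y₁·y₂·(y₁ + y₂) = ½×9.81×0.8793×4.525×5.404 = 105.5.
q = √105.5 = 10.27 m²/s.

q = 10.27 m²/s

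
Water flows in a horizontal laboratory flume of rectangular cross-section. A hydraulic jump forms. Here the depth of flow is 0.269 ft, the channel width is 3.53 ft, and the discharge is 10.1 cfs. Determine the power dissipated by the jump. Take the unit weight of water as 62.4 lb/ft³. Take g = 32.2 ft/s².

q = Q/b = 10.1/3.53 = 2.86 ft²/s; V₁ = q/y₁ = 10.6 ft/s. Fr₁ = V₁/√(g·y₁) = 3.61.
From the momentum equation for a rectangular channel, y₂/y₁ = ½[√(1 + 8Fr₁²) − 1] = ½[√105.5 − 1] = 4.64.
y₂ = 4.64 × 0.269 = 1.25 ft.
Head loss: ΔE = (y₂ − y₁)³/(4y₁y₂) = (1.25 − 0.269)³/(4×0.269×1.25) = 0.935/1.34 = 0.697 ft.
P = γ·Q·ΔE/550 = 62.4 × 10.1 × 0.697 / 550 = 0.799 hp.

P = 0.799 hp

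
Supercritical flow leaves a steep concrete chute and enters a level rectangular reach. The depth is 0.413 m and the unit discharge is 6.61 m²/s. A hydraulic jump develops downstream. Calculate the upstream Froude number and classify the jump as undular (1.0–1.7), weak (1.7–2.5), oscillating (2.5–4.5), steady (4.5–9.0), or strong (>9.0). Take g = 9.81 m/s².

V₁ = q/y₁ = 6.61/0.413 = 16.0 m/s. Fr₁ = V₁/√(g·y₁) = 16.0/√(9.81×0.413) = 7.95.
Fr₁ = 7.95 lies in the steady range.

Fr₁ = 7.95; steady jump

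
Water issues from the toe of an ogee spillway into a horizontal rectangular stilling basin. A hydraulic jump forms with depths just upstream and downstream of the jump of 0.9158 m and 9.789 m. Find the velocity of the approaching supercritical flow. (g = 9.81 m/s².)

V₁ = 23.69 m/s

For a rectangular channel the momentum equation gives q² = ½·g·y₁·y₂·(y₁ + y₂) = ½×9.81×0.9158×9.789×10.70 = 470.7.
q = √470.7 = 21.70 m²/s.
V₁ = q/y₁ = 21.70/0.9158 = 23.69 m/s.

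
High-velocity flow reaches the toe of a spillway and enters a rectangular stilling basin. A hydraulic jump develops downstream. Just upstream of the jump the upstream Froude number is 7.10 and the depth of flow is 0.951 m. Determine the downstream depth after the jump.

Fr₁ = 7.10 (given).
Sequent-depth ratio: y₂/y₁ = ½[√(1 + 8Fr₁²) − 1] = ½[√404.3 − 1] = 9.55.
y₂ = 9.55 × 0.951 = 9.09 m.

y₂ = 9.09 m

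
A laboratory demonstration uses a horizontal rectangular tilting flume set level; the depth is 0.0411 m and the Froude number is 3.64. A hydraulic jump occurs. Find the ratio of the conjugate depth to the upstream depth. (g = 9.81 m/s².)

y₂/y₁ = 4.67

Fr₁ = 3.64 (given).
Sequent-depth ratio: y₂/y₁ = ½[√(1 + 8Fr₁²) − 1] = ½[√107.0 − 1] = 4.67.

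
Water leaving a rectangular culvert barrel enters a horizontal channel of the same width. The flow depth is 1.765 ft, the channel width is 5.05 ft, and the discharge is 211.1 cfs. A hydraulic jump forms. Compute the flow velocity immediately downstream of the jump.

V₂ = 5.964 ft/s

q = Q/b = 211.1/5.05 = 41.80 ft²/s; V₁ = q/y₁ = 23.68 ft/s. Fr₁ = V₁/√(g·y₁) = 3.142.
From the momentum equation for a rectangular channel, y₂/y₁ = ½[√(1 + 8Fr₁²) − 1] = ½[√79.958 − 1] = 3.971.
y₂ = 3.971 × 1.765 = 7.009 ft.
V₂ = q/y₂ = 41.80/7.009 = 5.964 ft/s.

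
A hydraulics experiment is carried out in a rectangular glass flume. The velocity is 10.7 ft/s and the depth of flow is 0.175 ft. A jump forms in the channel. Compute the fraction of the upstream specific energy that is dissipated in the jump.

ΔE/E₁ = 0.446 (44.6%)

Fr₁ = V₁/√(g·y₁) = 10.7/√(32.2×0.175) = 4.51.
Bélanger equation: y₂/y₁ = ½[√(1 + 8Fr₁²) − 1] = ½[√163.5 − 1] = 5.89.
y₂ = 5.89 × 0.175 = 1.03 ft.
E₁ = y₁ + V₁²/2g = 1.95 ft. ΔE = (y₂ − y₁)³/(4y₁y₂) = 0.870 ft. ΔE/E₁ = 0.870/1.95 = 0.446.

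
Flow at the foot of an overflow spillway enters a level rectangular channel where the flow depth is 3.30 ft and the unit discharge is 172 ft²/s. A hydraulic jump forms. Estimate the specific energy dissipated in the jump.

ΔE = 22.5 ft

V₁ = q/y₁ = 172/3.30 = 52.1 ft/s. Fr₁ = V₁/√(g·y₁) = 52.1/√(32.2×3.30) = 5.06.
Bélanger equation: y₂/y₁ = ½[√(1 + 8Fr₁²) − 1] = ½[√205.5 − 1] = 6.67.
y₂ = 6.67 × 3.30 = 22.0 ft.
Head loss: ΔE = (y₂ − y₁)³/(4y₁y₂) = (22.0 − 3.30)³/(4×3.30×22.0) = 6544/290 = 22.5 ft.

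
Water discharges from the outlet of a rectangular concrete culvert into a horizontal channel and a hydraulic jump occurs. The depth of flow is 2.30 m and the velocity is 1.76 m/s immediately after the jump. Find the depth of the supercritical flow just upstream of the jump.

Fr₂ = V₂/√(g·y₂) = 1.76/√(9.81×2.30) = 0.371.
Since the conjugate-depth ratio holds either way, y₁/y₂ = ½[√(1 + 8Fr₂²) − 1] = ½[√2.098 − 1] = 0.224.
y₁ = 0.224 × 2.30 = 0.516 m.

y₁ = 0.516 m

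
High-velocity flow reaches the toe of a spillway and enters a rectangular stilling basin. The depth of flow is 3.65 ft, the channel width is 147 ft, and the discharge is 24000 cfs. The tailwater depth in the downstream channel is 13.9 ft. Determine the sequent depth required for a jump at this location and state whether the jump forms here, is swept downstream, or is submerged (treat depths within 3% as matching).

q = Q/b = 24000/147 = 163 ft²/s; V₁ = q/y₁ = 44.7 ft/s. Fr₁ = V₁/√(g·y₁) = 4.13.
Conjugate-depth relation: y₂/y₁ = ½[√(1 + 8Fr₁²) − 1] = ½[√137.2 − 1] = 5.36.
y₂ = 5.36 × 3.65 = 19.6 ft.
Tailwater y_tw = 13.9 ft: y_tw < y₂, so the jump is swept downstream.

y₂ = 19.6 ft; the jump is swept downstream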